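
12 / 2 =6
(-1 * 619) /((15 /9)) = -1857 /5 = -371.40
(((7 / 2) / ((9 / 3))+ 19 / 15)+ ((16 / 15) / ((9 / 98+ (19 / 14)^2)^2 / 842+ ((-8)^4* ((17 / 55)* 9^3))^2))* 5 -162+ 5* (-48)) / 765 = -333032241279798010976371417 / 637614910934469351565398450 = -0.52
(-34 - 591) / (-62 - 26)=7.10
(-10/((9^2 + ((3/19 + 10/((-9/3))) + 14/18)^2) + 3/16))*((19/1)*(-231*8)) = 164273598720/40673659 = 4038.82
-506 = -506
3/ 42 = 1/ 14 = 0.07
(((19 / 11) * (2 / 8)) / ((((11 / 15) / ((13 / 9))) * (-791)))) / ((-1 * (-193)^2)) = 1235 / 42781668468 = 0.00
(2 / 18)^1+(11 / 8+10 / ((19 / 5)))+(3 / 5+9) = 93829 / 6840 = 13.72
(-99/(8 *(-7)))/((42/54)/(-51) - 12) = -45441/308840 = -0.15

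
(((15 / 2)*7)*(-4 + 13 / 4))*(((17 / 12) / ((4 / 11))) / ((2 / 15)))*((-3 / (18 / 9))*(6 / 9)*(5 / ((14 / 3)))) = 631125 / 512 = 1232.67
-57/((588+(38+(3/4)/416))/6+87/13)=-0.51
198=198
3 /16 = 0.19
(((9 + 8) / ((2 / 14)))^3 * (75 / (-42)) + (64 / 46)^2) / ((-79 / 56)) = 2133111.29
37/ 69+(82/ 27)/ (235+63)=50560/ 92529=0.55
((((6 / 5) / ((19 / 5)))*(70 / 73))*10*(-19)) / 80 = -105 / 146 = -0.72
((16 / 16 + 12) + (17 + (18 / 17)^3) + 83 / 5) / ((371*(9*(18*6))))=1173889 / 8858433780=0.00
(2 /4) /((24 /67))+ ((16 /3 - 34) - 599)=-30061 /48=-626.27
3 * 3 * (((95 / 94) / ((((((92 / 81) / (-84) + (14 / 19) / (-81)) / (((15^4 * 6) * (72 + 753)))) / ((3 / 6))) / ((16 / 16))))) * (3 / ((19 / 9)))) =-4920105689296875 / 68714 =-71602667422.90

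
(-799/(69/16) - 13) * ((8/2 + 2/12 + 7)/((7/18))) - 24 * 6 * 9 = -1125283/161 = -6989.34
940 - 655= 285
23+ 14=37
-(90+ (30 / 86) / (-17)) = -65775 / 731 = -89.98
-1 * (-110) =110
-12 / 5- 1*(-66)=63.60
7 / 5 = 1.40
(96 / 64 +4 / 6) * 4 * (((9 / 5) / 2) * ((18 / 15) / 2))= 117 / 25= 4.68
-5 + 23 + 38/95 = 92/5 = 18.40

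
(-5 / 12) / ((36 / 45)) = -25 / 48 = -0.52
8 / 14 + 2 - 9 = -45 / 7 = -6.43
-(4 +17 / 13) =-69 / 13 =-5.31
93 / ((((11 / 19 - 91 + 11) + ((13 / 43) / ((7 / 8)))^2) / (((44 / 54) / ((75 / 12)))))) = -4696031032 / 30715066125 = -0.15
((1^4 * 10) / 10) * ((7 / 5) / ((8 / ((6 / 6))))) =7 / 40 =0.18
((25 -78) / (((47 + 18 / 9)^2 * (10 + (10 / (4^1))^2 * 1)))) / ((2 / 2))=-212 / 156065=-0.00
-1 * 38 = -38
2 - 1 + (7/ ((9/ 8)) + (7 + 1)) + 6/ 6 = 146/ 9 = 16.22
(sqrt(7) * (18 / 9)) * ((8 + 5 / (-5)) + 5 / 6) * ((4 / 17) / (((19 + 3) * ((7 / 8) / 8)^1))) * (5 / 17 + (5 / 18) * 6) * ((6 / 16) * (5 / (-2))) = -188000 * sqrt(7) / 66759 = -7.45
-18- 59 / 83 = -1553 / 83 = -18.71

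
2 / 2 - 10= -9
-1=-1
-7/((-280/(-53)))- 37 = -38.32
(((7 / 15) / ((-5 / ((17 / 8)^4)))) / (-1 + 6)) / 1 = -584647 / 1536000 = -0.38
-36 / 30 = -6 / 5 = -1.20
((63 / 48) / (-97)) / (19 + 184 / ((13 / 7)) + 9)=-39 / 366272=-0.00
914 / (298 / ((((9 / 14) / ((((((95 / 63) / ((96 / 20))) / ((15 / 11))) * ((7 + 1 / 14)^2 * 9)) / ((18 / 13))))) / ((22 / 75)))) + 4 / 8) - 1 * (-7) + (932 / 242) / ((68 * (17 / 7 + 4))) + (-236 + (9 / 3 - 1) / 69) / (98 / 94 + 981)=485503171030835314 / 70790747242372245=6.86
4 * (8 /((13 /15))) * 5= 184.62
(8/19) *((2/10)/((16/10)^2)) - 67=-10179/152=-66.97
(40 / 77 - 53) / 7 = -7.50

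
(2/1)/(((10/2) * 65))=2/325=0.01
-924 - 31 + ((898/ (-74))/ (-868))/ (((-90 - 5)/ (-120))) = -145683511/ 152551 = -954.98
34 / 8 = 17 / 4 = 4.25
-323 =-323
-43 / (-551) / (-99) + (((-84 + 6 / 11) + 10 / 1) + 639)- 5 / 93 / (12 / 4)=28979287 / 51243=565.53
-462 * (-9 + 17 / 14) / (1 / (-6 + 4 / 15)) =-103114 / 5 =-20622.80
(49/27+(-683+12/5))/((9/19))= -1741084/1215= -1432.99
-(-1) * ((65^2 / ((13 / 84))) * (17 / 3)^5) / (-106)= -6460349350 / 4293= -1504856.59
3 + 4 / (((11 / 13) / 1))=85 / 11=7.73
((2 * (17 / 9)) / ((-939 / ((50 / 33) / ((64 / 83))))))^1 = -35275 / 4462128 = -0.01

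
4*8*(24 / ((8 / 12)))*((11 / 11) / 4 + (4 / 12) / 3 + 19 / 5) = 23968 / 5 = 4793.60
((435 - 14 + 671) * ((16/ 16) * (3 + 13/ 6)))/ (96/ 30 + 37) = 28210/ 201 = 140.35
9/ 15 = 3/ 5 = 0.60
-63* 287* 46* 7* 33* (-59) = 11335593654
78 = 78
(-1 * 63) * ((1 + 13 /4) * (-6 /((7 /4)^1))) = 918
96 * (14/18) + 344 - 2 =1250/3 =416.67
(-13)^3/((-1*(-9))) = -2197/9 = -244.11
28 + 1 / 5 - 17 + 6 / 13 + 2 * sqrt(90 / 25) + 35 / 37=6 * sqrt(10) / 5 + 30321 / 2405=16.40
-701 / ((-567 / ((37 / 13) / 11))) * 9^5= 18908073 / 1001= 18889.18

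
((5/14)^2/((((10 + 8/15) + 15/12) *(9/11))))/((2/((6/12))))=1375/415716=0.00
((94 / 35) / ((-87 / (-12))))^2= 141376 / 1030225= 0.14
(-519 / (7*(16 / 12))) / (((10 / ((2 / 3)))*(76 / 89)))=-46191 / 10640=-4.34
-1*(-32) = 32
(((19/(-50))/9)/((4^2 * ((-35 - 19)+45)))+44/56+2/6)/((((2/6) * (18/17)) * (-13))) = -8631461/35380800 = -0.24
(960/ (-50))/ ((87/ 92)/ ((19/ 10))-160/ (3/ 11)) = 251712/ 7684675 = 0.03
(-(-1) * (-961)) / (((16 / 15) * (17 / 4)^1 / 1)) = -14415 / 68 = -211.99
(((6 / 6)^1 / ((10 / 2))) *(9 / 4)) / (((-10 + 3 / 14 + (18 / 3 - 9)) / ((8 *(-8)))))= 2016 / 895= 2.25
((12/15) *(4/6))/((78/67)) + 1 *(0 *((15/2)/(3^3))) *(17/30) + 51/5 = 1247/117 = 10.66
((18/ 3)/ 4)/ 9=1/ 6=0.17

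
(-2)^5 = -32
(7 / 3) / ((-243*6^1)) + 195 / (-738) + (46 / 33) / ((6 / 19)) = 4091635 / 986337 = 4.15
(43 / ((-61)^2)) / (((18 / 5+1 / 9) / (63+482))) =1054575 / 621407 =1.70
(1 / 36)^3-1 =-46655 / 46656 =-1.00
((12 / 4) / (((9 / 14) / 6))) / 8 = 7 / 2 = 3.50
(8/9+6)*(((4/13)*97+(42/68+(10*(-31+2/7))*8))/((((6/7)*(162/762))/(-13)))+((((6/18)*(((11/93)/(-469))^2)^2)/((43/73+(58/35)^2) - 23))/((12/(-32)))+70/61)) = 26233302732459098301829353189275/21996747599393301766218684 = 1192599.16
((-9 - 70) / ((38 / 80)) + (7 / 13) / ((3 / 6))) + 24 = -34886 / 247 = -141.24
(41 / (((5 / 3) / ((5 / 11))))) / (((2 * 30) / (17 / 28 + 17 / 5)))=2091 / 2800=0.75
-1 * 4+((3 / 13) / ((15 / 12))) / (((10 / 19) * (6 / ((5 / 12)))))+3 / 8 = -5617 / 1560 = -3.60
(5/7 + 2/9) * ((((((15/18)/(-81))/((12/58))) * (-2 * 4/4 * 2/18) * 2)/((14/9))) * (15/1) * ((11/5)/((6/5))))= 470525/1285956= 0.37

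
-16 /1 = -16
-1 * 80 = -80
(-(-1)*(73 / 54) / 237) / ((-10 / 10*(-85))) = 73 / 1087830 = 0.00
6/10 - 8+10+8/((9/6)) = 119/15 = 7.93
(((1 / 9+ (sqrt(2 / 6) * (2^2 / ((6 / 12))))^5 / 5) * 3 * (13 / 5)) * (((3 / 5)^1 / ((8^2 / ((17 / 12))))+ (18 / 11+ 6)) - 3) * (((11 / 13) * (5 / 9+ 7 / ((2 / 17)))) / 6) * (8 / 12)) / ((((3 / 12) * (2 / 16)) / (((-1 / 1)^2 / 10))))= 70769827 / 972000+ 72468302848 * sqrt(3) / 455625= 275559.85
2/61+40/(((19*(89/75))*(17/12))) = 1.29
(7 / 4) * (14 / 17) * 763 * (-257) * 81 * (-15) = 11674277685 / 34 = 343361108.38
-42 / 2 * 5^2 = -525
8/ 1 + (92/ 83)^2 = 63576/ 6889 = 9.23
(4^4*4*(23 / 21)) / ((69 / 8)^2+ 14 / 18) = 4521984 / 303079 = 14.92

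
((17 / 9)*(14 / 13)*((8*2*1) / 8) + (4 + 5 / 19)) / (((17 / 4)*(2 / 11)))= 407462 / 37791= 10.78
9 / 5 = 1.80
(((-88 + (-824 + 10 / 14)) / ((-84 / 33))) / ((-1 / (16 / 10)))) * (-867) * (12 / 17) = 85886856 / 245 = 350558.60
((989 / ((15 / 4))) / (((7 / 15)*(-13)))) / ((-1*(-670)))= -1978 / 30485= -0.06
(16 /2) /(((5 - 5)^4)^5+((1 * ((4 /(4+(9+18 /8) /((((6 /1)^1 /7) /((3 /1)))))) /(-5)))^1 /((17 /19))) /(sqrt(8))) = -29495 * sqrt(2) /38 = -1097.69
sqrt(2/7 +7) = 2.70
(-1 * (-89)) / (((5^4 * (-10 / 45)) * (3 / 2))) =-0.43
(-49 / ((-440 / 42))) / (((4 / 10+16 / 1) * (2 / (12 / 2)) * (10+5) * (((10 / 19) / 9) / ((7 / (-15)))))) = -410571 / 902000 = -0.46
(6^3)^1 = 216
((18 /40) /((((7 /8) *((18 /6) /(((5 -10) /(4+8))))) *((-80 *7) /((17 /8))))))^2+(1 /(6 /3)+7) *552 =16285925376289 /3933798400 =4140.00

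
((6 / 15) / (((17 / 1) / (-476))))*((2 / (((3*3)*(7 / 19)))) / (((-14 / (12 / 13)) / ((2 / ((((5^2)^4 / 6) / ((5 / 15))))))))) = 2432 / 533203125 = 0.00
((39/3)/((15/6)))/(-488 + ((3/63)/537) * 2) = -146601/13757935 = -0.01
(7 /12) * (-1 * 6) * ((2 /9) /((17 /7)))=-49 /153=-0.32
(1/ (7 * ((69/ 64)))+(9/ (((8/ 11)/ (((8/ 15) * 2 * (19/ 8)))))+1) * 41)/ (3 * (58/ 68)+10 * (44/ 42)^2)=4574534097/ 46673210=98.01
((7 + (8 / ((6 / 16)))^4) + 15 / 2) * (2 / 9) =33556781 / 729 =46031.25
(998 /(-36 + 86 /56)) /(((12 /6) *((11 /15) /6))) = -251496 /2123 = -118.46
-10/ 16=-5/ 8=-0.62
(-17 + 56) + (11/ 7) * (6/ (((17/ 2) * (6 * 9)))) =41791/ 1071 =39.02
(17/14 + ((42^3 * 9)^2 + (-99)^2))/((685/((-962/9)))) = -2994014386899887/43155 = -69378157499.71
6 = 6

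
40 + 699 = 739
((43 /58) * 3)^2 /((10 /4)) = 16641 /8410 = 1.98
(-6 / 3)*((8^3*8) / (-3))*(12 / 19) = 32768 / 19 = 1724.63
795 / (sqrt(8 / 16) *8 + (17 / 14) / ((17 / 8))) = -5565 / 388 + 38955 *sqrt(2) / 388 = 127.64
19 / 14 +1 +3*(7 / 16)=411 / 112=3.67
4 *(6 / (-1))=-24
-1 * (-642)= 642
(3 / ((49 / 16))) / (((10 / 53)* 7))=1272 / 1715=0.74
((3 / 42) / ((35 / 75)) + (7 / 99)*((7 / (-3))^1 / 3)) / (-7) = -8563 / 611226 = -0.01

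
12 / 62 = 6 / 31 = 0.19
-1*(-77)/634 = 77/634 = 0.12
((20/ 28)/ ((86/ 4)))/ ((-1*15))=-2/ 903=-0.00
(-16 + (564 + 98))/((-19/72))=-2448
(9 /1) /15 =3 /5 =0.60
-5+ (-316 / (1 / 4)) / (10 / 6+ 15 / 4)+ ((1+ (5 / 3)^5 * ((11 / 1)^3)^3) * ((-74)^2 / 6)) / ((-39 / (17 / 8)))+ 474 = -428722785983415227 / 284310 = -1507941282344.68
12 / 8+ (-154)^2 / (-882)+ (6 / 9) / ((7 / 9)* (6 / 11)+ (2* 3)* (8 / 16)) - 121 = -297359 / 2034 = -146.19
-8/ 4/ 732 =-1/ 366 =-0.00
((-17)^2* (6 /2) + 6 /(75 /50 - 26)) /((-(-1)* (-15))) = -14157 /245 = -57.78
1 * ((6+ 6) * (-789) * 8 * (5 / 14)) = -189360 / 7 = -27051.43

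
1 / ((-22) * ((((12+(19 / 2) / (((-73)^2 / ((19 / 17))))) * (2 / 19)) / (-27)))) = 46474209 / 47841046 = 0.97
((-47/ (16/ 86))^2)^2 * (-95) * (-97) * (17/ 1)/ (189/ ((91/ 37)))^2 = 108045154582.84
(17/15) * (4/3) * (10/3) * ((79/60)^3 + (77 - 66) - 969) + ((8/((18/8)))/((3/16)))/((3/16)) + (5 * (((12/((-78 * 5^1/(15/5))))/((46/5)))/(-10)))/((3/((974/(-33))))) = -11300024923393/2397681000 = -4712.90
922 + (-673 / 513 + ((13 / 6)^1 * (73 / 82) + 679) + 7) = 135336163 / 84132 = 1608.62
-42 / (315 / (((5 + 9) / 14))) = -2 / 15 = -0.13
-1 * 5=-5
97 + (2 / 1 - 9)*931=-6420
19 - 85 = -66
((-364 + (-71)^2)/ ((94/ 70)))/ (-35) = -4677/ 47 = -99.51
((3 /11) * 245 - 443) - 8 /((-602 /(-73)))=-1248750 /3311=-377.15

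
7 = 7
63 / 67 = 0.94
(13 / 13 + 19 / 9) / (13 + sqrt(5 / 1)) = 91 / 369-7 * sqrt(5) / 369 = 0.20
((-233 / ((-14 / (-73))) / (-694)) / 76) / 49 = 17009 / 36182384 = 0.00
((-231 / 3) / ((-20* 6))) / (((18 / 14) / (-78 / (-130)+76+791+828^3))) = 84991978379 / 300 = 283306594.60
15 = 15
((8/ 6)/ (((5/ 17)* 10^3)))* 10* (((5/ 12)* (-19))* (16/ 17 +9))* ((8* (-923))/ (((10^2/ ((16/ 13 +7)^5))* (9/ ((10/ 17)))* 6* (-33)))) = -18920422847143/ 5759646750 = -3285.00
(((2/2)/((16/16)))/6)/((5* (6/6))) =1/30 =0.03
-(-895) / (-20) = -179 / 4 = -44.75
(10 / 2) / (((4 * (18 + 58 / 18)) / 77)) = 3465 / 764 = 4.54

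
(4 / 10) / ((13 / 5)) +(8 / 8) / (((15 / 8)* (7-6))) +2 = 524 / 195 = 2.69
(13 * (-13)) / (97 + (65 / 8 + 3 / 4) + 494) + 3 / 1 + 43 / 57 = 949922 / 273543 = 3.47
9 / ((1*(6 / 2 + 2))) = 9 / 5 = 1.80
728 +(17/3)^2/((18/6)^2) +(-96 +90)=58771/81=725.57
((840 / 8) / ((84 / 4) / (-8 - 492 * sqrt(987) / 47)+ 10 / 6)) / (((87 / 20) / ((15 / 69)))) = 325458000 * sqrt(987) / 84748177579+ 266966364000 / 84748177579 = 3.27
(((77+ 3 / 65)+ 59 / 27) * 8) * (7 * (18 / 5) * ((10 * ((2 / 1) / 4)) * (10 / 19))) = 31147424 / 741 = 42034.31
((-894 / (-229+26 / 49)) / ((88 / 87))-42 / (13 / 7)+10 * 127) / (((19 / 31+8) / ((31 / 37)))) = 7699964039653 / 63260571660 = 121.72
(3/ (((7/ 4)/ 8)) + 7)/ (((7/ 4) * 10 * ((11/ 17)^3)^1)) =284954/ 65219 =4.37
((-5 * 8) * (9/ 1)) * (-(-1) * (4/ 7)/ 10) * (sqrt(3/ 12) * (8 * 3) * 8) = -13824/ 7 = -1974.86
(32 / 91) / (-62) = -16 / 2821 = -0.01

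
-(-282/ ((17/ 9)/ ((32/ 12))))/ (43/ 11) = 74448/ 731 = 101.84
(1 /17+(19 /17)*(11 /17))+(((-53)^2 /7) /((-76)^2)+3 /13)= 164397173 /151903024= 1.08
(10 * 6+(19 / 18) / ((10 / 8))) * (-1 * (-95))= 52022 / 9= 5780.22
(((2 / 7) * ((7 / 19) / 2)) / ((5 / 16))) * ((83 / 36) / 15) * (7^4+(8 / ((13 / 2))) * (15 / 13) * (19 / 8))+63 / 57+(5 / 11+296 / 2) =5049706378 / 23841675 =211.80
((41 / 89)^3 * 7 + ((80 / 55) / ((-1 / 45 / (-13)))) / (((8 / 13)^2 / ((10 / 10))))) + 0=69717987853 / 31018636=2247.62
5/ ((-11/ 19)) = -95/ 11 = -8.64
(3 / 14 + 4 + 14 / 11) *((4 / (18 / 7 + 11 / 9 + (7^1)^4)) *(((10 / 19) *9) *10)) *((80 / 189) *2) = 3120000 / 8524901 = 0.37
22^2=484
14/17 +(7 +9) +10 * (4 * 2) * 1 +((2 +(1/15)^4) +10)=93656267/860625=108.82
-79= -79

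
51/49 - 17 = -782/49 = -15.96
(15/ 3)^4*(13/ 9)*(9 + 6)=40625/ 3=13541.67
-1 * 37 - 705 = -742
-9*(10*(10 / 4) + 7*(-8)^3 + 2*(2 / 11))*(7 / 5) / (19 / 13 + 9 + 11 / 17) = 4036.41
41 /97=0.42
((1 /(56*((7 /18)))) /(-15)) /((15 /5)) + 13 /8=3183 /1960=1.62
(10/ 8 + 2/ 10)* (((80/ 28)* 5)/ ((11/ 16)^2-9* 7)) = -37120/ 112049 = -0.33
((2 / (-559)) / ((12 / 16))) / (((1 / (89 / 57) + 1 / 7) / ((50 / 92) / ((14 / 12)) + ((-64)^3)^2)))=-984681382156819 / 2352831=-418509184.11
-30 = -30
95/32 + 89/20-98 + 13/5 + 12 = -75.98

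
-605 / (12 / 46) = -13915 / 6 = -2319.17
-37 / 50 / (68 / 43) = -1591 / 3400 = -0.47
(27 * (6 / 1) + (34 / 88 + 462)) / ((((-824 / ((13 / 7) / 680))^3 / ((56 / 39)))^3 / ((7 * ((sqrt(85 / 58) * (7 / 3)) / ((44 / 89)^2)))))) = -1050379442287097 * sqrt(4930) / 10216881602207316621080812131139870252314304815562752000000000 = -0.00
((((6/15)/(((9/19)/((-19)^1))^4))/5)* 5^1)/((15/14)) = 475539765148/492075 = 966396.92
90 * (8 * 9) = 6480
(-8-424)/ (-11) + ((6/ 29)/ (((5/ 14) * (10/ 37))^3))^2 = 119623337150556636/ 2258544921875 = 52964.78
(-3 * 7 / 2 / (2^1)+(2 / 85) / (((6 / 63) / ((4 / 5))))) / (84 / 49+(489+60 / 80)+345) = -20041 / 3317975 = -0.01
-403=-403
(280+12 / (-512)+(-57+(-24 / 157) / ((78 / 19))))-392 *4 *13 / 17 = -4335157531 / 4441216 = -976.12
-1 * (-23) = 23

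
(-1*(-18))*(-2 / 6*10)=-60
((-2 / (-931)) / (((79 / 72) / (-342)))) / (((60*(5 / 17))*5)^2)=-5202 / 60484375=-0.00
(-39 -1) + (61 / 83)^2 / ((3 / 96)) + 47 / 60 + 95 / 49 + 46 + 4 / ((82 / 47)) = 23499622627 / 830400060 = 28.30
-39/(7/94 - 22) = 1222/687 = 1.78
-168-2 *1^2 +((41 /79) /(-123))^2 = -9548729 /56169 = -170.00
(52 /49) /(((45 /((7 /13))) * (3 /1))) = 4 /945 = 0.00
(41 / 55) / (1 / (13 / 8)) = 533 / 440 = 1.21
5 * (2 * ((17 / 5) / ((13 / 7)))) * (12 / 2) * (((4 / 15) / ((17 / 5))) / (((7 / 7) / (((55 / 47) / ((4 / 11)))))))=16940 / 611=27.73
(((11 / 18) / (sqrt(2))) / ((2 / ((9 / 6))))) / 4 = 0.08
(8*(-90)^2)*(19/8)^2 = 731025/2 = 365512.50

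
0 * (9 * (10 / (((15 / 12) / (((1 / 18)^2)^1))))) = 0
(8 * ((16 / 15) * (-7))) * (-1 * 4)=3584 / 15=238.93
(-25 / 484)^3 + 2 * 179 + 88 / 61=2485966821979 / 6916174144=359.44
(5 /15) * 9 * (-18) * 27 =-1458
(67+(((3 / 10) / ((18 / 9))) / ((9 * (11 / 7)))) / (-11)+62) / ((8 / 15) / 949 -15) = -888769817 / 103342228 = -8.60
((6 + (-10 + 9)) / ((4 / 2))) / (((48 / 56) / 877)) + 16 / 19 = 583397 / 228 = 2558.76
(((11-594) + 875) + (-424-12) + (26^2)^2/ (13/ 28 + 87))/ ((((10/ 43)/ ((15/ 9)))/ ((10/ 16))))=167198405/ 7347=22757.37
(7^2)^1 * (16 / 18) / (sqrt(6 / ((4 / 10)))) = 392 * sqrt(15) / 135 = 11.25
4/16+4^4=1025/4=256.25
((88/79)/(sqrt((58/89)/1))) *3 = 132 *sqrt(5162)/2291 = 4.14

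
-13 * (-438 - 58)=6448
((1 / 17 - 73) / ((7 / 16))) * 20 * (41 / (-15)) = 3253760 / 357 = 9114.17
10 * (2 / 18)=10 / 9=1.11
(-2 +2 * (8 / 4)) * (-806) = -1612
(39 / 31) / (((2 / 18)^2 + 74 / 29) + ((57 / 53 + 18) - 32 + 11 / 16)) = -77686128 / 597310139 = -0.13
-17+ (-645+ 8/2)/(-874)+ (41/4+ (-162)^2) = 45863995/1748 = 26237.98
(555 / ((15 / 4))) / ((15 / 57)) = 2812 / 5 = 562.40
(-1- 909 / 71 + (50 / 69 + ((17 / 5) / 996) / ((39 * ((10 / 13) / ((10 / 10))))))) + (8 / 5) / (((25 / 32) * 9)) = -15675707323 / 1219851000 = -12.85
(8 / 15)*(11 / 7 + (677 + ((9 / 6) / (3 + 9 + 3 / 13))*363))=2146132 / 5565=385.65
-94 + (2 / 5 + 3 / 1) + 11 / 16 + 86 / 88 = -78263 / 880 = -88.94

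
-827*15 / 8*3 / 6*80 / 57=-20675 / 19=-1088.16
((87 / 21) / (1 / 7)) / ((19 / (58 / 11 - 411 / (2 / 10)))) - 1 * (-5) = -652818 / 209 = -3123.53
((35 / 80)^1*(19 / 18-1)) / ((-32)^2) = 7 / 294912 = 0.00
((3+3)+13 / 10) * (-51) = -3723 / 10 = -372.30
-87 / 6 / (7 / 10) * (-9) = 1305 / 7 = 186.43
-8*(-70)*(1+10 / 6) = 4480 / 3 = 1493.33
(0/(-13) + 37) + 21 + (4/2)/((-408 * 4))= 47327/816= 58.00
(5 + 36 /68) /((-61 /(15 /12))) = -235 /2074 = -0.11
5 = 5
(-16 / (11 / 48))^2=589824 / 121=4874.58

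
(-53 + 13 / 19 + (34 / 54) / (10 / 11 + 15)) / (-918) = 4693097 / 82413450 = 0.06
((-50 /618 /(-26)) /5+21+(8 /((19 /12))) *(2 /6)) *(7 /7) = 3462749 /152646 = 22.68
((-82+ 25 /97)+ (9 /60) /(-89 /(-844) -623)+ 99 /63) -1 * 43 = -73279796034 /594943195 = -123.17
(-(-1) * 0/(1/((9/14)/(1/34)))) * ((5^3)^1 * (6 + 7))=0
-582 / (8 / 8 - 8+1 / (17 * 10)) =83.21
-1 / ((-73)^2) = -0.00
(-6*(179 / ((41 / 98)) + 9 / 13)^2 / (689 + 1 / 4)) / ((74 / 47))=-9808601498300 / 9659878267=-1015.40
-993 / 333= -331 / 111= -2.98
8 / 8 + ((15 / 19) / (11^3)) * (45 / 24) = 202537 / 202312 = 1.00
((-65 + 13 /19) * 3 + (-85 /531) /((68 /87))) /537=-2598283 /7223724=-0.36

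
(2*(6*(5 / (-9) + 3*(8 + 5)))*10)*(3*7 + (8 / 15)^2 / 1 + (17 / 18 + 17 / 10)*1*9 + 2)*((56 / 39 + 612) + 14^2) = 925706093056 / 5265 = 175822619.76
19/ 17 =1.12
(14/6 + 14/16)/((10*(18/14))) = 539/2160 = 0.25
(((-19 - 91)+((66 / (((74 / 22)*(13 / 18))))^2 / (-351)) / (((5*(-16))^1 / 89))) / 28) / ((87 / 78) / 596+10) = -482476550446 / 1255044351015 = -0.38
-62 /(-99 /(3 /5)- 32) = 62 /197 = 0.31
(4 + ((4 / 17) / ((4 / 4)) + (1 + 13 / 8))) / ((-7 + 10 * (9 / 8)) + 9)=933 / 1802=0.52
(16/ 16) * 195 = 195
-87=-87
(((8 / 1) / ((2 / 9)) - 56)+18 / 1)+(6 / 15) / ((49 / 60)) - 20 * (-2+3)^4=-1054 / 49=-21.51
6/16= 3/8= 0.38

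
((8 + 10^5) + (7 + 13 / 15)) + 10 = 1500388 / 15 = 100025.87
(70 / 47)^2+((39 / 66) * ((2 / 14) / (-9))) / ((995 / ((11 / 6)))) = 3685849283 / 1661653980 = 2.22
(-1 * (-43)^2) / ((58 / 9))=-16641 / 58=-286.91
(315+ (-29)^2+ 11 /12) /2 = 13883 /24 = 578.46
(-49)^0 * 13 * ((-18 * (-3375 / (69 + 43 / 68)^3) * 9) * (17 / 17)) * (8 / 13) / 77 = 11002604544 / 65394415471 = 0.17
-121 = -121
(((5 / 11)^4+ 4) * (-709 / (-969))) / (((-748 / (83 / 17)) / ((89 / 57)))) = -309995462387 / 10283001344748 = -0.03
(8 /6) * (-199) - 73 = -1015 /3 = -338.33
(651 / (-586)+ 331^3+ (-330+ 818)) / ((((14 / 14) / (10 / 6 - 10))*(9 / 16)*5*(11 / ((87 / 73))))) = -2739068591320 / 235279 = -11641789.50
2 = 2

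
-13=-13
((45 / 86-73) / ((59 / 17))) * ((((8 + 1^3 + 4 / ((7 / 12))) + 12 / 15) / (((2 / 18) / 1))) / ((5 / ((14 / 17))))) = -32704551 / 63425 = -515.64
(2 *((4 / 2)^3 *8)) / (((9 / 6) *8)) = 32 / 3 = 10.67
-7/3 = -2.33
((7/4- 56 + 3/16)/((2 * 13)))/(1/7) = -6055/416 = -14.56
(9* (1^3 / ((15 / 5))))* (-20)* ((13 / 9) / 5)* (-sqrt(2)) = 52* sqrt(2) / 3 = 24.51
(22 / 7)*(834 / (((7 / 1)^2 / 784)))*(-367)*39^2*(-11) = 1802588838336 / 7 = 257512691190.86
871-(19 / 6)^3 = 181277 / 216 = 839.25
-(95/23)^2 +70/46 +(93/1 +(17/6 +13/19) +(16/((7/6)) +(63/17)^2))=13227945923/121999038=108.43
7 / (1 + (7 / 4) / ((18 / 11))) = 504 / 149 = 3.38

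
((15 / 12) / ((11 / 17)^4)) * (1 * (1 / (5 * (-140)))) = -83521 / 8198960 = -0.01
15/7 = 2.14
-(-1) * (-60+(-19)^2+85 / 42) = 12727 / 42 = 303.02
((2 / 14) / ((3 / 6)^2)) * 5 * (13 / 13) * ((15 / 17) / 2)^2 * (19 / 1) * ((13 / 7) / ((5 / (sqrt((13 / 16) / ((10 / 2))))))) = 11115 * sqrt(65) / 56644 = 1.58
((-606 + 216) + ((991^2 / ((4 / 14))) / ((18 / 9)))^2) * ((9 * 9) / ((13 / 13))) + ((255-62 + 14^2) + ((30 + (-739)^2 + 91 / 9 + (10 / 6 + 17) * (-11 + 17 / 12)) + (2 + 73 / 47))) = 1619258125946748967 / 6768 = 239252087167072.84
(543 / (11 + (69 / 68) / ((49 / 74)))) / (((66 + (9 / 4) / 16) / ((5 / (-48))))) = -354760 / 5198871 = -0.07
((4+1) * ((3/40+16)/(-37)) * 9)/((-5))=5787/1480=3.91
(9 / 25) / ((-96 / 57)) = -171 / 800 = -0.21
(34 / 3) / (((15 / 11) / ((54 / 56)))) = 8.01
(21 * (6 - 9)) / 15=-21 / 5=-4.20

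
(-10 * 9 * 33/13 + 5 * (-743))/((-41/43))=2204395/533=4135.83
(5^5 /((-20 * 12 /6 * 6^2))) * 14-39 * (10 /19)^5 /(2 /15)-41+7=-27167913829 /356558256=-76.19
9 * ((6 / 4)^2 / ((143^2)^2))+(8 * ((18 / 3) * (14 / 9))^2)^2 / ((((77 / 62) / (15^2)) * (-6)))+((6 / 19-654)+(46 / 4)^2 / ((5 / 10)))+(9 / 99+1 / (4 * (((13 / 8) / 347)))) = -12583190195379889145 / 858067605252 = -14664567.36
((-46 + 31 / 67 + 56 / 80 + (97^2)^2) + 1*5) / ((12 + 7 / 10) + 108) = 59314591579 / 80869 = 733465.13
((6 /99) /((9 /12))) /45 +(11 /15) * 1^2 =0.74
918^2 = 842724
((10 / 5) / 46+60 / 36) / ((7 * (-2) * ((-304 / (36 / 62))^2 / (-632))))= 125847 / 446834248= 0.00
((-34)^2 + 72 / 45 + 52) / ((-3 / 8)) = -16128 / 5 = -3225.60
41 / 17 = 2.41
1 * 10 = 10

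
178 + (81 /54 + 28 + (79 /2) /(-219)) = 45403 /219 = 207.32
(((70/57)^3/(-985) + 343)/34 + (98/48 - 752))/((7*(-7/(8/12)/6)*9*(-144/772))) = -708504346072517/19692951007464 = -35.98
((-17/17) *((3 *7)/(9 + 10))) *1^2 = -21/19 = -1.11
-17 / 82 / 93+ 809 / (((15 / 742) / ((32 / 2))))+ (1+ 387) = 24429301171 / 38130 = 640684.53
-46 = -46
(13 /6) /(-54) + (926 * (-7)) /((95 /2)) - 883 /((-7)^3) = -1413960113 /10557540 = -133.93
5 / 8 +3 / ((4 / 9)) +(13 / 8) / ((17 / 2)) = 1029 / 136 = 7.57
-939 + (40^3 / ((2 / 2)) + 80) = 63141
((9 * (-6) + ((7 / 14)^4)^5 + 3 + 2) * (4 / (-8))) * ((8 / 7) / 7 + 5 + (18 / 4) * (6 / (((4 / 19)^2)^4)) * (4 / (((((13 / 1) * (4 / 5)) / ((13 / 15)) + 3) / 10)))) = 457138258.54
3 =3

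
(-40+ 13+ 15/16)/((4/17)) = -110.77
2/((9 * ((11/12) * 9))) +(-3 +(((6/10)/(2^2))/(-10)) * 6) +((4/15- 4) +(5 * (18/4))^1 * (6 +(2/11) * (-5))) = 3200147/29700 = 107.75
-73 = -73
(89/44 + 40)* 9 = 16641/44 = 378.20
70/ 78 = 35/ 39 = 0.90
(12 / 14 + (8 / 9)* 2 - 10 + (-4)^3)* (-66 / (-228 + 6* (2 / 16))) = -395648 / 19089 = -20.73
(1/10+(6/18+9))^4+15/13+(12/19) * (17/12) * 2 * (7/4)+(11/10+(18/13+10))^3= 333690044169433/33811830000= 9869.03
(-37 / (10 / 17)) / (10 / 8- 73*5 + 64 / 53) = 66674 / 384295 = 0.17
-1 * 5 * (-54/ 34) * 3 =405/ 17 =23.82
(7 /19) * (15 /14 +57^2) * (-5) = -227505 /38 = -5986.97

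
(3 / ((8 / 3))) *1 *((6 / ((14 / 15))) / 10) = 81 / 112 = 0.72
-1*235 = -235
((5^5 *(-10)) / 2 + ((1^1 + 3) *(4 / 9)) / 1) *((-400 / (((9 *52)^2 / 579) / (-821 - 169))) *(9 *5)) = -373141133750 / 507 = -735978567.55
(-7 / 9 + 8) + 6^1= 119 / 9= 13.22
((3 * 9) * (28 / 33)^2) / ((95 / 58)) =11.87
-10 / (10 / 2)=-2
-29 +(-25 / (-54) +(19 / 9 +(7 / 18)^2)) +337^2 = 36787843 / 324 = 113542.73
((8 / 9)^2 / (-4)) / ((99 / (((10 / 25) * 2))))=-64 / 40095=-0.00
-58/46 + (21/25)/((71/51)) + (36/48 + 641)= 104690407/163300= 641.09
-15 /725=-3 /145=-0.02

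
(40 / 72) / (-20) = -1 / 36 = -0.03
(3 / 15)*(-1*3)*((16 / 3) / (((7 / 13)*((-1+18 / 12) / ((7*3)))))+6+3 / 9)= -1267 / 5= -253.40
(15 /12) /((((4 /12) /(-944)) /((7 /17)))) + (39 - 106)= -25919 /17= -1524.65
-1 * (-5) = 5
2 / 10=1 / 5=0.20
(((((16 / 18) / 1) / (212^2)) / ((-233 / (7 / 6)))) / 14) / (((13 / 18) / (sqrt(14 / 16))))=-sqrt(14) / 408406128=-0.00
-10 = -10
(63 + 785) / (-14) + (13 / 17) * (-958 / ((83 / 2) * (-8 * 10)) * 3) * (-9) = -13142183 / 197540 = -66.53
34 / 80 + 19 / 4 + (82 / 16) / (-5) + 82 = 1723 / 20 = 86.15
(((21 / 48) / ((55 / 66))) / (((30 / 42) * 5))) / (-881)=-147 / 881000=-0.00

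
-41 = -41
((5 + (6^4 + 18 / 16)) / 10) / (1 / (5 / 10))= 10417 / 160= 65.11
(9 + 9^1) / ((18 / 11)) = 11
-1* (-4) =4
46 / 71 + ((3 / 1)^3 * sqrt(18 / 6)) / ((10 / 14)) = 46 / 71 + 189 * sqrt(3) / 5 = 66.12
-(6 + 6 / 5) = -36 / 5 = -7.20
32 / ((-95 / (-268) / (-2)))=-17152 / 95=-180.55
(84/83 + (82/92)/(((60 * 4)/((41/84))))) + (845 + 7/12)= 65163331043/76970880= 846.60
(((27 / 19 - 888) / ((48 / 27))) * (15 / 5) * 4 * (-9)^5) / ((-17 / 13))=-349132822155 / 1292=-270226642.53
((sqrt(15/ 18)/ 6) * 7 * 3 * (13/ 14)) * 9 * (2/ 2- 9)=-39 * sqrt(30)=-213.61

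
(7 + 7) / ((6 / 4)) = 28 / 3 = 9.33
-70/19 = -3.68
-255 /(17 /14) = -210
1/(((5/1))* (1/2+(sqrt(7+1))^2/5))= 2/21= 0.10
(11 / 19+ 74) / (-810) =-1417 / 15390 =-0.09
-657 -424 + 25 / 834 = -901529 / 834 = -1080.97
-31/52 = -0.60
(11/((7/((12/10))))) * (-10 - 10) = -264/7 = -37.71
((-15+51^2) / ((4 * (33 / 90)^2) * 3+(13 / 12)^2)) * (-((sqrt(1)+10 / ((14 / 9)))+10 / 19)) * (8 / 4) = -19699113600 / 1334389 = -14762.65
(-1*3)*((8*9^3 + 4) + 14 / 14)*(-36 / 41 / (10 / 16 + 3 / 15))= 8405280 / 451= 18636.98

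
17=17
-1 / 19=-0.05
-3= -3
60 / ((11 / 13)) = 780 / 11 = 70.91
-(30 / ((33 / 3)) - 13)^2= -12769 / 121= -105.53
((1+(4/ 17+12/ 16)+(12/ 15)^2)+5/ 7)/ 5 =39741/ 59500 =0.67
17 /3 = 5.67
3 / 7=0.43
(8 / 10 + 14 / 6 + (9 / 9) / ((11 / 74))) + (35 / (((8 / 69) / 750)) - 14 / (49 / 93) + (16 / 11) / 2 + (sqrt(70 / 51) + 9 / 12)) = sqrt(3570) / 51 + 261481624 / 1155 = 226392.19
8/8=1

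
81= 81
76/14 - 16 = -74/7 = -10.57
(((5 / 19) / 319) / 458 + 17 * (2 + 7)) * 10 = 2123592595 / 1387969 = 1530.00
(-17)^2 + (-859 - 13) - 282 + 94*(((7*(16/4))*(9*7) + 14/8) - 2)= 329855/2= 164927.50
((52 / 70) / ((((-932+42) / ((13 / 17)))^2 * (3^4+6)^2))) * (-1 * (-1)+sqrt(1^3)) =2197 / 15160880140875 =0.00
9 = 9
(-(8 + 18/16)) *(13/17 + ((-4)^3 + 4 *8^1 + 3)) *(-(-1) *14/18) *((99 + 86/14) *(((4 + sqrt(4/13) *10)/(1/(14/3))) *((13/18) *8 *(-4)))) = -4814028800 *sqrt(13)/1377-12516474880/1377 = -21694773.10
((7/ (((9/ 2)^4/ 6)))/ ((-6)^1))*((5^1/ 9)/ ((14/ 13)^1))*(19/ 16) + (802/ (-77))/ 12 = -3993989/ 4546773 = -0.88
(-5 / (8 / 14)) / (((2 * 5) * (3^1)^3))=-7 / 216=-0.03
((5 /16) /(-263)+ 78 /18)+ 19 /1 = 294545 /12624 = 23.33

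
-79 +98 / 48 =-1847 / 24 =-76.96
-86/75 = -1.15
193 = 193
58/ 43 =1.35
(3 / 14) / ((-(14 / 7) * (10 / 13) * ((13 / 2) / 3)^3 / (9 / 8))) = -729 / 47320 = -0.02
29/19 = 1.53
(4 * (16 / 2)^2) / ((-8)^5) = -1 / 128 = -0.01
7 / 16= 0.44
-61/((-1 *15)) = 61/15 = 4.07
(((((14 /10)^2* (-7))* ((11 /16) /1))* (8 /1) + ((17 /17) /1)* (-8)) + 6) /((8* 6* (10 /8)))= -1291 /1000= -1.29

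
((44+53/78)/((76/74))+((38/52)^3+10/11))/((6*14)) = 493736423/925692768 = 0.53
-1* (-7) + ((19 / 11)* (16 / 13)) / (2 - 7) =4701 / 715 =6.57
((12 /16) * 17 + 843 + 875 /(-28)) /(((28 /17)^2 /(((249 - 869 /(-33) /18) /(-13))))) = -6445487525 /1100736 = -5855.62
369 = 369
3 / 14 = 0.21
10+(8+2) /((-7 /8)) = -1.43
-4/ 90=-2/ 45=-0.04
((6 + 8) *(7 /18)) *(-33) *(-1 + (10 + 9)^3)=-1232154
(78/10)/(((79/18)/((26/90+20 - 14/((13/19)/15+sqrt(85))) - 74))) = -325348286289/3408828275 - 39913965 * sqrt(85)/136353131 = -98.14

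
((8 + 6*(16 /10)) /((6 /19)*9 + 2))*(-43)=-17974 /115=-156.30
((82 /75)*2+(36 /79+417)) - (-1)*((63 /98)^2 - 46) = 374.06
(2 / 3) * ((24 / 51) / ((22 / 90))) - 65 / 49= -395 / 9163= -0.04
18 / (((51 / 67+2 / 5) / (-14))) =-84420 / 389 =-217.02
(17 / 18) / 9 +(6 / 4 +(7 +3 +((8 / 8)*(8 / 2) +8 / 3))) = 1480 / 81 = 18.27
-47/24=-1.96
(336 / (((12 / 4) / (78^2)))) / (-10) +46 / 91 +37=-30986999 / 455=-68103.29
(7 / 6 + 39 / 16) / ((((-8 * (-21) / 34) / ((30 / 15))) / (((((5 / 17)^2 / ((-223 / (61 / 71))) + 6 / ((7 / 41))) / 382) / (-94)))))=-194732368471 / 136392948349056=-0.00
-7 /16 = -0.44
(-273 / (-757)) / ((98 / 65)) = 2535 / 10598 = 0.24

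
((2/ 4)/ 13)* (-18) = -0.69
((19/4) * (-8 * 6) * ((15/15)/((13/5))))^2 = 7689.94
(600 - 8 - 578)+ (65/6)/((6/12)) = 107/3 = 35.67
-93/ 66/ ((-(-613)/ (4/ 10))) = -31/ 33715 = -0.00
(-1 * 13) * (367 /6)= -4771 /6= -795.17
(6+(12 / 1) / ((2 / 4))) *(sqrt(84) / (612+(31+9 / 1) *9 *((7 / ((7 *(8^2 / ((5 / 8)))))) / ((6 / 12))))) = 640 *sqrt(21) / 6603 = 0.44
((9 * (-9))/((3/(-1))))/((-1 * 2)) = -27/2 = -13.50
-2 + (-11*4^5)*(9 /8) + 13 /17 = -215445 /17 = -12673.24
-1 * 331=-331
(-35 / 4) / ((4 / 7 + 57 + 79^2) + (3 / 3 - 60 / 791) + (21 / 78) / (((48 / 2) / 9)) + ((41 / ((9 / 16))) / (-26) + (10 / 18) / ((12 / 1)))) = -5552820 / 3996024667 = -0.00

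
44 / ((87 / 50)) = 2200 / 87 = 25.29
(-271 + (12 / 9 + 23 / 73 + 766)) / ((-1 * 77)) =-15538 / 2409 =-6.45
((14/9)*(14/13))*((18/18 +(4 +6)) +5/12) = 6713/351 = 19.13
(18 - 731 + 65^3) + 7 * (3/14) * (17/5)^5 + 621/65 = 22311500673/81250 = 274603.09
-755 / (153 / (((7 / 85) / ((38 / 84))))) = -14798 / 16473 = -0.90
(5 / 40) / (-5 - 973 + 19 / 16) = -2 / 15629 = -0.00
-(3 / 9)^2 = -0.11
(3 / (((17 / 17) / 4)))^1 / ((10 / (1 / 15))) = 2 / 25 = 0.08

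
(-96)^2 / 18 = 512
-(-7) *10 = 70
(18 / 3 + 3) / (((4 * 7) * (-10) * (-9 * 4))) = 1 / 1120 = 0.00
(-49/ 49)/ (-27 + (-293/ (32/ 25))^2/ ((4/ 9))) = -4096/ 482790033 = -0.00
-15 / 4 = -3.75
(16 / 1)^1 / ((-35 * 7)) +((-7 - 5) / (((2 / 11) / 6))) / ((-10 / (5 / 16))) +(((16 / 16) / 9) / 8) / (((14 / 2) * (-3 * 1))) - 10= 61097 / 26460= 2.31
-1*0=0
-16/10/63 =-8/315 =-0.03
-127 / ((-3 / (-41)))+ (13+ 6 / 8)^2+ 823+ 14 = -34061 / 48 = -709.60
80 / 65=16 / 13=1.23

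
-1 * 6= -6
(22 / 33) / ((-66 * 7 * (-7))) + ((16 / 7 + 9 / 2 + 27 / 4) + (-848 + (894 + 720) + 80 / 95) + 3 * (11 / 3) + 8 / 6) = 292253653 / 368676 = 792.71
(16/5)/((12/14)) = 56/15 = 3.73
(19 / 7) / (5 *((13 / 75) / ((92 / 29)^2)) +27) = 2412240 / 24071971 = 0.10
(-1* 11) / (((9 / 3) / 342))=-1254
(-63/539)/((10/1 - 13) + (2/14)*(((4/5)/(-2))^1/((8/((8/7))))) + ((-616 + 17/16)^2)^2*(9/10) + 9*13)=-41287680/45460595178799494067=-0.00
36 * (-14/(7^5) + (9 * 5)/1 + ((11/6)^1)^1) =4048014/2401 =1685.97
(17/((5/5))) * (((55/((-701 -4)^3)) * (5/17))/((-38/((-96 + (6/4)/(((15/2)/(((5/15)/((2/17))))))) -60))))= -51293/15978359700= -0.00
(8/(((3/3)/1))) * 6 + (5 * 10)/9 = 53.56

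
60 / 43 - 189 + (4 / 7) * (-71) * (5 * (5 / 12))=-245732 / 903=-272.13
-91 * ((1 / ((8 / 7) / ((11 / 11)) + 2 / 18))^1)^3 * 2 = -92.30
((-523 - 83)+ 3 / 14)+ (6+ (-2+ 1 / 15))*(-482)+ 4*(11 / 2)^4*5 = 6608839 / 420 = 15735.33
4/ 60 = 1/ 15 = 0.07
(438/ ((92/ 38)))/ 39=1387/ 299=4.64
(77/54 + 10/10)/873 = 131/47142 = 0.00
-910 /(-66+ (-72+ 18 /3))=455 /66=6.89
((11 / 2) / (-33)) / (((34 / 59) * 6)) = -59 / 1224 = -0.05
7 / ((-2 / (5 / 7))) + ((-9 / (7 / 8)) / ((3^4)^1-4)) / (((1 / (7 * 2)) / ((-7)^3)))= 14057 / 22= 638.95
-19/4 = -4.75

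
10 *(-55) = -550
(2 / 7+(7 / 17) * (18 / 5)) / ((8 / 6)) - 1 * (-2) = 1979 / 595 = 3.33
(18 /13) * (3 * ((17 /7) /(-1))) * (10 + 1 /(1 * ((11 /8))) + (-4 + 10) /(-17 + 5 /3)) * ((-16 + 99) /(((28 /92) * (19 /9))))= -1793225790 /133133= -13469.43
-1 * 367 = -367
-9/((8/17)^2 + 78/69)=-59823/8986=-6.66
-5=-5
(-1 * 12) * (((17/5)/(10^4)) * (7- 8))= 51/12500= 0.00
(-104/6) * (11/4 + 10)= -221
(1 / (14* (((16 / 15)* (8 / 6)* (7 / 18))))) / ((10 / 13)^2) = 13689 / 62720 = 0.22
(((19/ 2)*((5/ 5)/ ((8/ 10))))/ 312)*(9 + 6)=475/ 832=0.57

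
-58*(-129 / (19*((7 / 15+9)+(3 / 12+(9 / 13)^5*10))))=166680853560 / 4785971161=34.83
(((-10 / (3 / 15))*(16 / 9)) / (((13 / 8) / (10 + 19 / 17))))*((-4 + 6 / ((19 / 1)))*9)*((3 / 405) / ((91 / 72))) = 6451200 / 54587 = 118.18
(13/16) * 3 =39/16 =2.44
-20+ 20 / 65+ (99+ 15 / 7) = 81.45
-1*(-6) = 6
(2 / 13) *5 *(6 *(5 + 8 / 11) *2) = 7560 / 143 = 52.87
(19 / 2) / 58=0.16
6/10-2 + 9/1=38/5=7.60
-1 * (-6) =6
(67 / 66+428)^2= 801739225 / 4356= 184054.00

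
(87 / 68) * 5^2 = 31.99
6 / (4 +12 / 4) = 6 / 7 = 0.86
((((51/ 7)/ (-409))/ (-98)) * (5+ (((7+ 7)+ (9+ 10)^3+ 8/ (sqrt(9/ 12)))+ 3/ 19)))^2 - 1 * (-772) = 906431160 * sqrt(3)/ 373928405011+ 3140506973926327/ 4059794111548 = 773.57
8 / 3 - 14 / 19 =110 / 57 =1.93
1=1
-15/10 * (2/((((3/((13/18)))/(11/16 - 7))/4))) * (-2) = -1313/36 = -36.47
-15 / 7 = -2.14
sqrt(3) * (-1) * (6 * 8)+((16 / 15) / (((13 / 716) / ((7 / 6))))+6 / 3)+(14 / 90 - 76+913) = 531002 / 585 - 48 * sqrt(3) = 824.56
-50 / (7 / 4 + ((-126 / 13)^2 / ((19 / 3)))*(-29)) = 642200 / 5502371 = 0.12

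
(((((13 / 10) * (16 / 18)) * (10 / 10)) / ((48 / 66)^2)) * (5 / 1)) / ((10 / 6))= 1573 / 240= 6.55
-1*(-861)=861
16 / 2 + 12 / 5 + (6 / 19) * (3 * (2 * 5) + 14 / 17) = 32516 / 1615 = 20.13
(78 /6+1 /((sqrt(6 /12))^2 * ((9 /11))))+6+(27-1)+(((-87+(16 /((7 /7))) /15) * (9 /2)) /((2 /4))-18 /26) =-425089 /585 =-726.65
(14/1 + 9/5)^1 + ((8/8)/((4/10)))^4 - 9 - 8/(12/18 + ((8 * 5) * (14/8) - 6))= 354933/7760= 45.74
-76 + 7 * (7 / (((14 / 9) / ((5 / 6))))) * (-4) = -181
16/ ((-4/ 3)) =-12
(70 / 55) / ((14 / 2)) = 2 / 11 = 0.18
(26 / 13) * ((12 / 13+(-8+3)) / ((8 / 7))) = -371 / 52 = -7.13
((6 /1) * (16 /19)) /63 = 32 /399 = 0.08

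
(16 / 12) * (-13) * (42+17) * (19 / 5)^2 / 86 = -553774 / 3225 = -171.71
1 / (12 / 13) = 13 / 12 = 1.08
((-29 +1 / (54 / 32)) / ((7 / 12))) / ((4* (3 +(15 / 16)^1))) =-12272 / 3969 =-3.09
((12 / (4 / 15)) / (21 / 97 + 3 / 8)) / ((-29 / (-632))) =2452160 / 1479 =1657.99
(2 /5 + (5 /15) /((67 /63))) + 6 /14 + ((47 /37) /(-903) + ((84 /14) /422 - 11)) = -23250944191 /2361656535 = -9.85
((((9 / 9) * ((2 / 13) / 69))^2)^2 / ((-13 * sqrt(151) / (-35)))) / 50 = 56 * sqrt(151) / 6354188234877015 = 0.00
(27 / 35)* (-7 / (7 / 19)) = -513 / 35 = -14.66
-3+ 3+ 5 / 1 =5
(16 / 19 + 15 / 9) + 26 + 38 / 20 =17333 / 570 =30.41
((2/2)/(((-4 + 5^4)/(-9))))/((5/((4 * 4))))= -0.05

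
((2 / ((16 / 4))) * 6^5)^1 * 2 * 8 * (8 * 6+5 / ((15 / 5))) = 3089664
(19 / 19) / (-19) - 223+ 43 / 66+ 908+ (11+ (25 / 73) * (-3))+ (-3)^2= 64497883 / 91542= 704.57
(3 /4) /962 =3 /3848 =0.00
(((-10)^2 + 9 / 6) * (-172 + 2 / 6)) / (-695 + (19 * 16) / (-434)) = 22686265 / 905802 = 25.05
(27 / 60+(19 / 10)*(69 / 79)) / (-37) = -3333 / 58460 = -0.06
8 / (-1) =-8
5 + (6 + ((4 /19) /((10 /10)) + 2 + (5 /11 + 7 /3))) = 10031 /627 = 16.00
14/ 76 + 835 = 31737/ 38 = 835.18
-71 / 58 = -1.22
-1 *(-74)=74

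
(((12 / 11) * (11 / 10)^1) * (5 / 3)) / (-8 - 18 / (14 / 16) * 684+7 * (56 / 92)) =-161 / 1133005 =-0.00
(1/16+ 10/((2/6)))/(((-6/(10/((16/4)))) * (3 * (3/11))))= -26455/1728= -15.31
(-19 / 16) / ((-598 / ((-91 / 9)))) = -133 / 6624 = -0.02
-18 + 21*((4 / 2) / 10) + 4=-49 / 5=-9.80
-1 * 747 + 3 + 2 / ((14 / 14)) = -742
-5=-5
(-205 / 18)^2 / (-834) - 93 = -25172113 / 270216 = -93.16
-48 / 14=-3.43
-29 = -29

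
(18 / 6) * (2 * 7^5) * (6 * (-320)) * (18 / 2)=-1742549760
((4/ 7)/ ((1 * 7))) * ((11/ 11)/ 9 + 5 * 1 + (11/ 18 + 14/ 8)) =269/ 441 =0.61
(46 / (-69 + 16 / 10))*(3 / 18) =-115 / 1011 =-0.11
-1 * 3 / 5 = -3 / 5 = -0.60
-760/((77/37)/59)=-1659080/77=-21546.49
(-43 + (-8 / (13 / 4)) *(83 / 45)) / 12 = -27811 / 7020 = -3.96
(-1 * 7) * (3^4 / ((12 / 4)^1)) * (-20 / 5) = 756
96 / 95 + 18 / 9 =286 / 95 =3.01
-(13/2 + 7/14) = -7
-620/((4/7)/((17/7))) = -2635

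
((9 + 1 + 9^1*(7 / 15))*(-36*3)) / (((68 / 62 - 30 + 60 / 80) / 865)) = 164493936 / 3491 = 47119.43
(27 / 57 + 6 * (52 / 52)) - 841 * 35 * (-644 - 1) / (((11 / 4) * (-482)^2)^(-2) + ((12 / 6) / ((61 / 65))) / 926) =198026097077282618835679 / 24004972011412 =8249378378.08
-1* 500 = -500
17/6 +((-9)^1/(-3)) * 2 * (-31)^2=34613/6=5768.83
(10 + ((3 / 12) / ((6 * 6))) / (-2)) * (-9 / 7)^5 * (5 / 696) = -31481865 / 124775168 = -0.25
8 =8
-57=-57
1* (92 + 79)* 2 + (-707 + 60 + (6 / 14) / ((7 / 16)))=-14897 / 49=-304.02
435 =435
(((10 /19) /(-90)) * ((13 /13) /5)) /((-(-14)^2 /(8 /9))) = 2 /377055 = 0.00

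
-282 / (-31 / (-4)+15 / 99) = -37224 / 1043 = -35.69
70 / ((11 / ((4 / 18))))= 1.41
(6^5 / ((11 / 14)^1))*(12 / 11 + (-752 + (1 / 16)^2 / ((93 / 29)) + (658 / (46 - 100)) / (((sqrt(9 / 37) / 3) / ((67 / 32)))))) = -111502682487 / 15004 - 2777418*sqrt(37) / 11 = -8967382.62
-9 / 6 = -3 / 2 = -1.50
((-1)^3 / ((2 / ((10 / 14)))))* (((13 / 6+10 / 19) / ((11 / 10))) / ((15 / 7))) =-1535 / 3762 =-0.41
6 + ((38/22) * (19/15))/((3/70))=5648/99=57.05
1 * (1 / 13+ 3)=40 / 13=3.08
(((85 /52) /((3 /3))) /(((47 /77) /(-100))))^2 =26773140625 /373321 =71716.14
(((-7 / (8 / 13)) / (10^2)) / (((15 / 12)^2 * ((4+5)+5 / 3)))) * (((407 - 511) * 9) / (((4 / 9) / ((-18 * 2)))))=-517.44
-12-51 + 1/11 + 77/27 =-17837/297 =-60.06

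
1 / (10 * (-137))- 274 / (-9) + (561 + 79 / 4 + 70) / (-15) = -12.94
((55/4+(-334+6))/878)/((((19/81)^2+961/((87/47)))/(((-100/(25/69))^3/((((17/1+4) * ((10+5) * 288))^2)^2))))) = 147841217/690951711200623165440000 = 0.00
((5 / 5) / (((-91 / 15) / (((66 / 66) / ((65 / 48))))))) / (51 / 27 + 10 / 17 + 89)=-5508 / 4139317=-0.00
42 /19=2.21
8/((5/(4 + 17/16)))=81/10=8.10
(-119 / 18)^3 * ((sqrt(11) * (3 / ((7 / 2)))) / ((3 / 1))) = -273.81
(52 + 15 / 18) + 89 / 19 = 6557 / 114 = 57.52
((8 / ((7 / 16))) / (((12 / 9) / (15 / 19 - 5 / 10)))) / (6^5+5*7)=528 / 1038863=0.00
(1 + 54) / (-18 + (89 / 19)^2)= 19855 / 1423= 13.95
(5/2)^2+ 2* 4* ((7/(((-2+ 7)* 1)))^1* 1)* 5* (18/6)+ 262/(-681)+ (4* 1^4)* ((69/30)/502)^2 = 372973187737/2145184050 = 173.87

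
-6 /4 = -3 /2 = -1.50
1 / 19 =0.05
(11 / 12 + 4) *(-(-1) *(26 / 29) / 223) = 0.02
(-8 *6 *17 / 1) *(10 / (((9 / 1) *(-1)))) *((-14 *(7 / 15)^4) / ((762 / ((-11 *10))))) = 201146176 / 2314575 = 86.90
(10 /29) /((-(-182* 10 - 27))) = 10 /53563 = 0.00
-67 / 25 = -2.68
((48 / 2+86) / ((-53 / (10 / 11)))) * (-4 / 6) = 200 / 159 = 1.26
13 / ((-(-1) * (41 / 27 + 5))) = 351 / 176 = 1.99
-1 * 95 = -95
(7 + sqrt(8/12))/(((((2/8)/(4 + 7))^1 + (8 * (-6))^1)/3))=-924/2111 - 44 * sqrt(6)/2111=-0.49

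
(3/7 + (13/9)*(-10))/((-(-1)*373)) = -883/23499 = -0.04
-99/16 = -6.19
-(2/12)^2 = -1/36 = -0.03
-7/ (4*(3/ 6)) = -7/ 2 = -3.50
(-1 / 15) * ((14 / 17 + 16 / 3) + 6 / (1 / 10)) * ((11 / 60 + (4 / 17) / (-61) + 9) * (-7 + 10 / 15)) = 18306974791 / 71397450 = 256.41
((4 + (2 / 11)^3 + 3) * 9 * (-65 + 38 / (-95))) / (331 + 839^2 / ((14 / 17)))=-0.00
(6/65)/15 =2/325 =0.01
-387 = -387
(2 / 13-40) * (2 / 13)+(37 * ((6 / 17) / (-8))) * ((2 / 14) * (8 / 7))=-900506 / 140777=-6.40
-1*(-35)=35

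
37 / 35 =1.06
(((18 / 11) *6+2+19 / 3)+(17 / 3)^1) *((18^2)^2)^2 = 2887229670912 / 11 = 262475424628.36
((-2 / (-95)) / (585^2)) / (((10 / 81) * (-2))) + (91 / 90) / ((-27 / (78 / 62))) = -237414568 / 5039263125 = -0.05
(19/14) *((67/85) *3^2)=11457/1190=9.63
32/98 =16/49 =0.33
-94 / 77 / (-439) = 94 / 33803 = 0.00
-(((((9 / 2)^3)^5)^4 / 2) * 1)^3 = -5802988355301064263572941269018812264886757498342118039827603956893368389206154994705426429662904979537365662938773593537918329060451697709838267789886857631025156060199201 / 12259964326927110866866776217202473468949912977468817408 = -473328323032368049624111500000000000000000000000000000000000000000000000000000000000000000000000000000000000000000000.00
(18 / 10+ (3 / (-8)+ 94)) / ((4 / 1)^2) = 3817 / 640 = 5.96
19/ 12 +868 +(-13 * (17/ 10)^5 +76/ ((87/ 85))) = 2201838911/ 2900000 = 759.25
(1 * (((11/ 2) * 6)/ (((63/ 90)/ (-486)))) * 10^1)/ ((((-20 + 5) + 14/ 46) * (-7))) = -18443700/ 8281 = -2227.23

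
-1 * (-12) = 12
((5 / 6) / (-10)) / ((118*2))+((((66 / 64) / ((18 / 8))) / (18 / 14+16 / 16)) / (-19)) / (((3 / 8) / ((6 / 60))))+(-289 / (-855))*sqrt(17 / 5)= -5113 / 1614240+289*sqrt(85) / 4275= 0.62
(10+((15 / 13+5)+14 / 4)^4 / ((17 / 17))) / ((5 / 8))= 13913.01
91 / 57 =1.60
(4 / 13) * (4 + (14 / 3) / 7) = 56 / 39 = 1.44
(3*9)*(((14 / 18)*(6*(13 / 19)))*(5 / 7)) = 1170 / 19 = 61.58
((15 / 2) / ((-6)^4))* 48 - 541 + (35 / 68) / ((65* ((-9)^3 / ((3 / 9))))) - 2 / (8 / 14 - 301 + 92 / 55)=-120239463962545 / 222371019468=-540.72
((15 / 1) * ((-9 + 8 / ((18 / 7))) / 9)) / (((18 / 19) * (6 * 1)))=-5035 / 2916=-1.73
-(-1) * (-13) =-13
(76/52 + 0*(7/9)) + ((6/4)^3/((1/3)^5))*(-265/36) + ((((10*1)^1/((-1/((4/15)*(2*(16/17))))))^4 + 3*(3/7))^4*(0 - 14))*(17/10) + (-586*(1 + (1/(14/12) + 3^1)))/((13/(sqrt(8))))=-342641127397650095226560561105153673127514951/87908597469540437275949141380320 - 39848*sqrt(2)/91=-3897697578110.17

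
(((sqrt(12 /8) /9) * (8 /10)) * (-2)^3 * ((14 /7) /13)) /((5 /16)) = -512 * sqrt(6) /2925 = -0.43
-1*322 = -322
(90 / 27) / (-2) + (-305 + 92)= -644 / 3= -214.67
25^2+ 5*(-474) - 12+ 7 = -1750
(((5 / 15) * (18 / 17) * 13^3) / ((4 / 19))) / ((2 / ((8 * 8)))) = 2003664 / 17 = 117862.59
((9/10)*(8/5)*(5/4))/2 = 0.90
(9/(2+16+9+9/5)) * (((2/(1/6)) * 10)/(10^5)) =3/8000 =0.00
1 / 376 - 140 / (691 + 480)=-51469 / 440296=-0.12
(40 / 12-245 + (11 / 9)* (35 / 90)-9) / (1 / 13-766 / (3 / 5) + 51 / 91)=3688321 / 18811224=0.20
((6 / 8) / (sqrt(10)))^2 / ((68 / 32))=9 / 340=0.03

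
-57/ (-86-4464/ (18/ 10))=57/ 2566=0.02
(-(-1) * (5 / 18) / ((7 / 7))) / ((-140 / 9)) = -0.02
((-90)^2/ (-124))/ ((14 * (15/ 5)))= -675/ 434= -1.56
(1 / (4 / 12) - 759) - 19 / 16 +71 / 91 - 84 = -1223633 / 1456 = -840.41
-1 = -1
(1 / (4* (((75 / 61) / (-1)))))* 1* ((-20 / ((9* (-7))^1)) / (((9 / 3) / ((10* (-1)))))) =0.22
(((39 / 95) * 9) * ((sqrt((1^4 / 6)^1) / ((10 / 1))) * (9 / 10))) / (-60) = -351 * sqrt(6) / 380000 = -0.00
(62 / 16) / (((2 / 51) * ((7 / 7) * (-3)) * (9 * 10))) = -0.37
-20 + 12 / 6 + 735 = 717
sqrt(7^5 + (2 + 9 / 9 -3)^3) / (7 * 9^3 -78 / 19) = 0.03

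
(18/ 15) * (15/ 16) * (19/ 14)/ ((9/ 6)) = 57/ 56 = 1.02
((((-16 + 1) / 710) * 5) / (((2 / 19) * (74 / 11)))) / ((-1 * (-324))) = -1045 / 2269728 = -0.00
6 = 6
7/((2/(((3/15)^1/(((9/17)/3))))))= 119/30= 3.97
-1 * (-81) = 81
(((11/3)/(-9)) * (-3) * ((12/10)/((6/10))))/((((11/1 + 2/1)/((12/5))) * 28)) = 22/1365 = 0.02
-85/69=-1.23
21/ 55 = 0.38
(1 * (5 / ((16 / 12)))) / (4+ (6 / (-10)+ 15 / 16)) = 300 / 347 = 0.86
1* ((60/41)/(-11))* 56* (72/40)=-6048/451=-13.41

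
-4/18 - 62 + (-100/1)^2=89440/9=9937.78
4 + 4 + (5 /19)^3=54997 /6859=8.02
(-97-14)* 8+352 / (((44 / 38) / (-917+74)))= -257160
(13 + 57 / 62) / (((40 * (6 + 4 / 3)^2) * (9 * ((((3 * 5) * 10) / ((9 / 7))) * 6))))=863 / 840224000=0.00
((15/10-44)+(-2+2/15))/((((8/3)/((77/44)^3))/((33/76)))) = -15065589/389120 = -38.72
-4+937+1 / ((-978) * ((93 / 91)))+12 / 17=1443711295 / 1546218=933.70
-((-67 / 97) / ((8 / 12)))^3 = 8120601 / 7301384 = 1.11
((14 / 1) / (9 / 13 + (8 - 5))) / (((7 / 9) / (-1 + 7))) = 117 / 4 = 29.25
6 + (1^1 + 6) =13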